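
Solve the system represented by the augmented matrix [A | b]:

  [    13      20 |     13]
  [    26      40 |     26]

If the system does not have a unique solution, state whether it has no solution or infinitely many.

Row-reduce:
R1 ← R1 / (13).
R2 ← R2 − 26·R1.
Rank is 1 with 2 unknowns, leaving x_2 free.

infinitely many solutions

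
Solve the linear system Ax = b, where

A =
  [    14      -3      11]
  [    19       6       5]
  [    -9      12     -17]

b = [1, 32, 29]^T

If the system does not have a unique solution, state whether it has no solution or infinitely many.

no solution

Row-reduce:
R1 ← R1 / (14).
R2 ← R2 − 19·R1.
R3 ← R3 + 9·R1.
R2 ← R2 / (141/14).
R1 ← R1 + 3/14·R2.
R3 ← R3 − 141/14·R2.
Row 3 reduces to 0 = -1, a contradiction. The system is inconsistent.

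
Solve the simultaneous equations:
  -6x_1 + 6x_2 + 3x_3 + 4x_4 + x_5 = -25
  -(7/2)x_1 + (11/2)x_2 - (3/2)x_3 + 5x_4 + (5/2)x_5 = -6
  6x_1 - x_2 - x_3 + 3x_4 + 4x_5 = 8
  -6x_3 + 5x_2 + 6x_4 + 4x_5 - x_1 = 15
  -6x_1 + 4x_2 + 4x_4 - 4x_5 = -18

no solution

Row-reduce:
R1 ← R1 / (-6).
R2 ← R2 + 7/2·R1.
R3 ← R3 − 6·R1.
R4 ← R4 + 1·R1.
R5 ← R5 + 6·R1.
R2 ← R2 / (2).
R1 ← R1 + 1·R2.
R3 ← R3 − 5·R2.
R4 ← R4 − 4·R2.
R5 ← R5 + 2·R2.
R3 ← R3 / (81/8).
R1 ← R1 + 17/8·R3.
R2 ← R2 + 13/8·R3.
R5 ← R5 + 25/4·R3.
Swap R4 and R5.
R4 ← R4 / (698/243).
R1 ← R1 − 179/243·R4.
R2 ← R2 − 337/243·R4.
R3 ← R3 − 8/243·R4.
Row 5 reduces to 0 = 2, a contradiction. The system is inconsistent.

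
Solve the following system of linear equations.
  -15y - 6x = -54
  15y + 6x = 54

Row-reduce:
R1 ← R1 / (-6).
R2 ← R2 − 6·R1.
Rank is 1 with 2 unknowns, leaving y free.

infinitely many solutions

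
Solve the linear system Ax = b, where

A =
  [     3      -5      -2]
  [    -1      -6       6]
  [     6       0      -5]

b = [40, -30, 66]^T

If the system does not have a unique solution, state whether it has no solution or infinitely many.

Row-reduce the augmented matrix:
R1 ← R1 / (3).
R2 ← R2 + 1·R1.
R3 ← R3 − 6·R1.
R2 ← R2 / (-23/3).
R1 ← R1 + 5/3·R2.
R3 ← R3 − 10·R2.
R3 ← R3 / (137/23).
R1 ← R1 + 42/23·R3.
R2 ← R2 + 16/23·R3.
Reading off the reduced rows gives x_1 = 6, x_2 = -2, x_3 = -6.

x_1 = 6, x_2 = -2, x_3 = -6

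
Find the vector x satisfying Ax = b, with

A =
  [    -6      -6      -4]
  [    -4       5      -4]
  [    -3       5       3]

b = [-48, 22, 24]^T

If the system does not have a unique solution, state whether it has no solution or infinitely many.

x_1 = 2, x_2 = 6, x_3 = 0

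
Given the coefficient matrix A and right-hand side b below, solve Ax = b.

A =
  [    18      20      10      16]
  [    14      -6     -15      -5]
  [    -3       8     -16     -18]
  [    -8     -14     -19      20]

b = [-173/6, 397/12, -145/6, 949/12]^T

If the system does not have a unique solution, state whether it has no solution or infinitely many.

Row-reduce the augmented matrix:
R1 ← R1 / (18).
R2 ← R2 − 14·R1.
R3 ← R3 + 3·R1.
R4 ← R4 + 8·R1.
R2 ← R2 / (-194/9).
R1 ← R1 − 10/9·R2.
R3 ← R3 − 34/3·R2.
R4 ← R4 + 46/9·R2.
R3 ← R3 / (-2552/97).
R1 ← R1 + 60/97·R3.
R2 ← R2 − 205/194·R3.
R4 ← R4 + 888/97·R3.
R4 ← R4 / (12688/319).
R1 ← R1 − 361/638·R4.
R2 ← R2 + 893/5104·R4.
R3 ← R3 − 2377/2552·R4.
Reading off the reduced rows gives x_1 = 1/2, x_2 = -7/3, x_3 = -5/4, x_4 = 4/3.

x_1 = 1/2, x_2 = -7/3, x_3 = -5/4, x_4 = 4/3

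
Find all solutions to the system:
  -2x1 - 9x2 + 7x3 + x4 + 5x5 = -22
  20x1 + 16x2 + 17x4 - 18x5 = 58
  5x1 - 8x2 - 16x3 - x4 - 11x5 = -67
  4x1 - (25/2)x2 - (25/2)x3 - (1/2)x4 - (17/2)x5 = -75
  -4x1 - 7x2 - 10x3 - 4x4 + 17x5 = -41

no solution

Row-reduce:
R1 ← R1 / (-2).
R2 ← R2 − 20·R1.
R3 ← R3 − 5·R1.
R4 ← R4 − 4·R1.
R5 ← R5 + 4·R1.
R2 ← R2 / (-74).
R1 ← R1 − 9/2·R2.
R3 ← R3 + 61/2·R2.
R4 ← R4 + 61/2·R2.
R5 ← R5 − 11·R2.
R3 ← R3 / (-1012/37).
R1 ← R1 − 28/37·R3.
R2 ← R2 + 35/37·R3.
R4 ← R4 + 1012/37·R3.
R5 ← R5 + 503/37·R3.
Swap R4 and R5.
R4 ← R4 / (11331/4048).
R1 ← R1 − 443/506·R4.
R2 ← R2 + 129/4048·R4.
R3 ← R3 − 1425/4048·R4.
Row 5 reduces to 0 = 3, a contradiction. The system is inconsistent.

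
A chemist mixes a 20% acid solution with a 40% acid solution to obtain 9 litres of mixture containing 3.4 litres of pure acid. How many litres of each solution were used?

litres of solution A: 1, litres of solution B: 8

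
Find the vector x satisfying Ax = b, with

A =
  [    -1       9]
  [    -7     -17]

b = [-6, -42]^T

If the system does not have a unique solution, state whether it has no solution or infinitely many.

Row-reduce the augmented matrix:
R1 ← R1 / (-1).
R2 ← R2 + 7·R1.
R2 ← R2 / (-80).
R1 ← R1 + 9·R2.
Reading off the reduced rows gives x_1 = 6, x_2 = 0.

x_1 = 6, x_2 = 0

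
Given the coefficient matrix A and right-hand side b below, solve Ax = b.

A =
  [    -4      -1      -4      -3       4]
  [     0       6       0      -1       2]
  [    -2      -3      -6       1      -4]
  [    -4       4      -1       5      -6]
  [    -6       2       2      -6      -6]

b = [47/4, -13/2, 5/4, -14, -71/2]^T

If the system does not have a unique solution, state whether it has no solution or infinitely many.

x_1 = 0, x_2 = -7/4, x_3 = -1, x_4 = 2, x_5 = 3

Row-reduce the augmented matrix:
R1 ← R1 / (-4).
R3 ← R3 + 2·R1.
R4 ← R4 + 4·R1.
R5 ← R5 + 6·R1.
R2 ← R2 / (6).
R1 ← R1 − 1/4·R2.
R3 ← R3 + 5/2·R2.
R4 ← R4 − 5·R2.
R5 ← R5 − 7/2·R2.
R3 ← R3 / (-4).
R1 ← R1 − 1·R3.
R4 ← R4 − 3·R3.
R5 ← R5 − 8·R3.
R4 ← R4 / (499/48).
R1 ← R1 − 21/16·R4.
R2 ← R2 + 1/6·R4.
R3 ← R3 + 25/48·R4.
R5 ← R5 − 13/4·R4.
R5 ← R5 / (-9302/499).
R1 ← R1 + 206/499·R5.
R2 ← R2 − 42/499·R5.
R3 ← R3 − 256/499·R5.
R4 ← R4 + 746/499·R5.
Reading off the reduced rows gives x_1 = 0, x_2 = -7/4, x_3 = -1, x_4 = 2, x_5 = 3.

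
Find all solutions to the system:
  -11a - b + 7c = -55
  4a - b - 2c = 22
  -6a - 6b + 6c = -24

no solution

Row-reduce:
R1 ← R1 / (-11).
R2 ← R2 − 4·R1.
R3 ← R3 + 6·R1.
R2 ← R2 / (-15/11).
R1 ← R1 − 1/11·R2.
R3 ← R3 + 60/11·R2.
Row 3 reduces to 0 = -2, a contradiction. The system is inconsistent.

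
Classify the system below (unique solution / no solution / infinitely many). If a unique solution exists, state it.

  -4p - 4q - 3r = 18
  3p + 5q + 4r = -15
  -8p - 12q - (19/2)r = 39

infinitely many solutions

Row-reduce:
R1 ← R1 / (-4).
R2 ← R2 − 3·R1.
R3 ← R3 + 8·R1.
R2 ← R2 / (2).
R1 ← R1 − 1·R2.
R3 ← R3 + 4·R2.
Rank is 2 with 3 unknowns, leaving r free.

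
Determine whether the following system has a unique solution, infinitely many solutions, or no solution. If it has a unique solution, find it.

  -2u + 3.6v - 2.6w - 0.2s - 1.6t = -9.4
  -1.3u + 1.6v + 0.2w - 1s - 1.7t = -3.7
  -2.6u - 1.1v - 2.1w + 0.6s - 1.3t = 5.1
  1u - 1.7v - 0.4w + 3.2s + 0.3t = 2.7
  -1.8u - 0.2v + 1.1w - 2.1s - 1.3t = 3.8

u = -4, v = -2, w = 2, s = 1, t = 3

Row-reduce the augmented matrix:
R1 ← R1 / (-2).
R2 ← R2 + 13/10·R1.
R3 ← R3 + 13/5·R1.
R4 ← R4 − 1·R1.
R5 ← R5 + 9/5·R1.
R2 ← R2 / (-37/50).
R1 ← R1 + 9/5·R2.
R3 ← R3 + 289/50·R2.
R4 ← R4 − 1/10·R2.
R5 ← R5 + 86/25·R2.
R3 ← R3 / (-9977/740).
R1 ← R1 + 122/37·R3.
R2 ← R2 + 189/74·R3.
R4 ← R4 + 1069/740·R3.
R5 ← R5 + 989/185·R3.
R4 ← R4 / (19611/9070).
R1 ← R1 − 312/907·R4.
R2 ← R2 + 249/907·R4.
R3 ← R3 + 515/907·R4.
R5 ← R5 + 4132/4535·R4.
R5 ← R5 / (730207/2157210).
R1 ← R1 − 82607/71907·R5.
R2 ← R2 + 27899/71907·R5.
R3 ← R3 + 164366/215721·R5.
R4 ← R4 + 122230/215721·R5.
Reading off the reduced rows gives u = -4, v = -2, w = 2, s = 1, t = 3.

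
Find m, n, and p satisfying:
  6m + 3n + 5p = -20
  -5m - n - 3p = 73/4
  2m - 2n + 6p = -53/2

Row-reduce the augmented matrix:
R1 ← R1 / (6).
R2 ← R2 + 5·R1.
R3 ← R3 − 2·R1.
R2 ← R2 / (3/2).
R1 ← R1 − 1/2·R2.
R3 ← R3 + 3·R2.
R3 ← R3 / (20/3).
R1 ← R1 − 4/9·R3.
R2 ← R2 − 7/9·R3.
Reading off the reduced rows gives m = -11/4, n = 3, p = -5/2.

m = -11/4, n = 3, p = -5/2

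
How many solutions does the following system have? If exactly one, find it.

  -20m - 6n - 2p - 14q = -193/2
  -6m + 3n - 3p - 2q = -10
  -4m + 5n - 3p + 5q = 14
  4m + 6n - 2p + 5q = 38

Row-reduce:
R1 ← R1 / (-20).
R2 ← R2 + 6·R1.
R3 ← R3 + 4·R1.
R4 ← R4 − 4·R1.
R2 ← R2 / (24/5).
R1 ← R1 − 3/10·R2.
R3 ← R3 − 31/5·R2.
R4 ← R4 − 24/5·R2.
R3 ← R3 / (1/2).
R1 ← R1 − 1/4·R3.
R2 ← R2 + 1/2·R3.
Row 4 reduces to 0 = -1/4, a contradiction. The system is inconsistent.

no solution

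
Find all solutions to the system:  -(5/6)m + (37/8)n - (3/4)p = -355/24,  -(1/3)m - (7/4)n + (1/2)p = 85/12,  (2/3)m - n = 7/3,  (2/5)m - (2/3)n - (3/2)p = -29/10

Row-reduce:
R1 ← R1 / (-5/6).
R2 ← R2 + 1/3·R1.
R3 ← R3 − 2/3·R1.
R4 ← R4 − 2/5·R1.
R2 ← R2 / (-18/5).
R1 ← R1 + 111/20·R2.
R3 ← R3 − 27/10·R2.
R4 ← R4 − 233/150·R2.
Swap R3 and R4.
R3 ← R3 / (-409/270).
R1 ← R1 + 1/3·R3.
R2 ← R2 + 2/9·R3.
Row 4 reduces to 0 = 1/4, a contradiction. The system is inconsistent.

no solution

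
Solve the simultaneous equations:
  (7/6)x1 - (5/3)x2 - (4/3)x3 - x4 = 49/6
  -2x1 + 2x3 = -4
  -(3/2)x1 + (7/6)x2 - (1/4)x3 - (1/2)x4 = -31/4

Row-reduce:
R1 ← R1 / (7/6).
R2 ← R2 + 2·R1.
R3 ← R3 + 3/2·R1.
R2 ← R2 / (-20/7).
R1 ← R1 + 10/7·R2.
R3 ← R3 + 41/42·R2.
R3 ← R3 / (-28/15).
R1 ← R1 + 1·R3.
R2 ← R2 − 1/10·R3.
Rank is 3 with 4 unknowns, leaving x4 free.

infinitely many solutions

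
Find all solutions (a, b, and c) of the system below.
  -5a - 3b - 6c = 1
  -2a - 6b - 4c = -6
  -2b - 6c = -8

Row-reduce the augmented matrix:
R1 ← R1 / (-5).
R2 ← R2 + 2·R1.
R2 ← R2 / (-24/5).
R1 ← R1 − 3/5·R2.
R3 ← R3 + 2·R2.
R3 ← R3 / (-16/3).
R1 ← R1 − 1·R3.
R2 ← R2 − 1/3·R3.
Reading off the reduced rows gives a = -2, b = 1, c = 1.

a = -2, b = 1, c = 1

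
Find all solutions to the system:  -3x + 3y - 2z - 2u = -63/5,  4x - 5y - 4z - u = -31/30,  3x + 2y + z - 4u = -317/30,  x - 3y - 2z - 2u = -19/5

x = 1/5, y = -4/3, z = 3/2, u = 5/2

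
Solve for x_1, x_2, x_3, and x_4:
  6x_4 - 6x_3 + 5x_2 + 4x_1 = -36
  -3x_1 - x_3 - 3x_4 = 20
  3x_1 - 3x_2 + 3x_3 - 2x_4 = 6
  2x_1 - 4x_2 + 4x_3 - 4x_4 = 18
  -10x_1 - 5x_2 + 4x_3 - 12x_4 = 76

x_1 = -1, x_2 = 2, x_3 = 1, x_4 = -6

Row-reduce the augmented matrix:
R1 ← R1 / (4).
R2 ← R2 + 3·R1.
R3 ← R3 − 3·R1.
R4 ← R4 − 2·R1.
R5 ← R5 + 10·R1.
R2 ← R2 / (15/4).
R1 ← R1 − 5/4·R2.
R3 ← R3 + 27/4·R2.
R4 ← R4 + 13/2·R2.
R5 ← R5 − 15/2·R2.
R3 ← R3 / (-12/5).
R1 ← R1 − 1/3·R3.
R2 ← R2 + 22/15·R3.
R4 ← R4 + 38/15·R3.
R4 ← R4 / (-7/18).
R1 ← R1 − 17/36·R4.
R2 ← R2 − 49/18·R4.
R3 ← R3 − 19/12·R4.
R5 reduces to 0 = 0, so the extra equation is consistent.
Reading off the reduced rows gives x_1 = -1, x_2 = 2, x_3 = 1, x_4 = -6.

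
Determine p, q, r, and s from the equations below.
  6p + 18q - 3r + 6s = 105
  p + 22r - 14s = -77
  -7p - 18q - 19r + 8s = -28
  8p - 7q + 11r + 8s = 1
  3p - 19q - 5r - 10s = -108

p = 1, q = 4, r = -1, s = 4

Row-reduce the augmented matrix:
R1 ← R1 / (6).
R2 ← R2 − 1·R1.
R3 ← R3 + 7·R1.
R4 ← R4 − 8·R1.
R5 ← R5 − 3·R1.
R2 ← R2 / (-3).
R1 ← R1 − 3·R2.
R3 ← R3 − 3·R2.
R4 ← R4 + 31·R2.
R5 ← R5 + 28·R2.
Swap R3 and R4.
R3 ← R3 / (-435/2).
R1 ← R1 − 22·R3.
R2 ← R2 + 15/2·R3.
R5 ← R5 + 427/2·R3.
Swap R4 and R5.
R4 ← R4 / (-2188/87).
R1 ← R1 − 146/87·R4.
R2 ← R2 + 10/29·R4.
R3 ← R3 + 62/87·R4.
R5 reduces to 0 = 0, so the extra equation is consistent.
Reading off the reduced rows gives p = 1, q = 4, r = -1, s = 4.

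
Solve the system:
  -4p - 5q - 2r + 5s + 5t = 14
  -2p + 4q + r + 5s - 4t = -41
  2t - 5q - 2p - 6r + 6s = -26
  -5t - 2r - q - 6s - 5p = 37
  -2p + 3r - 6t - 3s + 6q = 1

Row-reduce the augmented matrix:
R1 ← R1 / (-4).
R2 ← R2 + 2·R1.
R3 ← R3 + 2·R1.
R4 ← R4 + 5·R1.
R5 ← R5 + 2·R1.
R2 ← R2 / (13/2).
R1 ← R1 − 5/4·R2.
R3 ← R3 + 5/2·R2.
R4 ← R4 − 21/4·R2.
R5 ← R5 − 17/2·R2.
R3 ← R3 / (-55/13).
R1 ← R1 − 3/26·R3.
R2 ← R2 − 4/13·R3.
R4 ← R4 + 29/26·R3.
R5 ← R5 − 18/13·R3.
R4 ← R4 / (-1699/110).
R1 ← R1 + 177/110·R4.
R2 ← R2 − 39/55·R4.
R3 ← R3 + 58/55·R4.
R5 ← R5 + 402/55·R4.
R5 ← R5 / (2520/1699).
R1 ← R1 − 783/1699·R5.
R2 ← R2 + 2476/1699·R5.
R3 ← R3 − 1809/1699·R5.
R4 ← R4 − 573/1699·R5.
Reading off the reduced rows gives p = -5, q = -2, r = 3, s = -6, t = 4.

p = -5, q = -2, r = 3, s = -6, t = 4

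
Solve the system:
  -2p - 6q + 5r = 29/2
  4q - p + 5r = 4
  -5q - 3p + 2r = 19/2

p = -1/2, q = -1, r = 3/2

Row-reduce the augmented matrix:
R1 ← R1 / (-2).
R2 ← R2 + 1·R1.
R3 ← R3 + 3·R1.
R2 ← R2 / (7).
R1 ← R1 − 3·R2.
R3 ← R3 − 4·R2.
R3 ← R3 / (-97/14).
R1 ← R1 + 25/7·R3.
R2 ← R2 − 5/14·R3.
Reading off the reduced rows gives p = -1/2, q = -1, r = 3/2.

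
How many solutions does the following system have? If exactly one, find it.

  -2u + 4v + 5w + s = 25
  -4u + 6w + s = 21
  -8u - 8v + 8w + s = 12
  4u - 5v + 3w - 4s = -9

Row-reduce:
R1 ← R1 / (-2).
R2 ← R2 + 4·R1.
R3 ← R3 + 8·R1.
R4 ← R4 − 4·R1.
R2 ← R2 / (-8).
R1 ← R1 + 2·R2.
R3 ← R3 + 24·R2.
R4 ← R4 − 3·R2.
Swap R3 and R4.
R3 ← R3 / (23/2).
R1 ← R1 + 3/2·R3.
R2 ← R2 − 1/2·R3.
Row 4 reduces to 0 = -1, a contradiction. The system is inconsistent.

no solution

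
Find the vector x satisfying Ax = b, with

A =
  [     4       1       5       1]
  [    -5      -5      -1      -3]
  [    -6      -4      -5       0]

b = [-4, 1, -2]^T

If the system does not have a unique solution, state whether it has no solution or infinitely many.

Row-reduce:
R1 ← R1 / (4).
R2 ← R2 + 5·R1.
R3 ← R3 + 6·R1.
R2 ← R2 / (-15/4).
R1 ← R1 − 1/4·R2.
R3 ← R3 + 5/2·R2.
R3 ← R3 / (-1).
R1 ← R1 − 8/5·R3.
R2 ← R2 + 7/5·R3.
Rank is 3 with 4 unknowns, leaving x_4 free.

infinitely many solutions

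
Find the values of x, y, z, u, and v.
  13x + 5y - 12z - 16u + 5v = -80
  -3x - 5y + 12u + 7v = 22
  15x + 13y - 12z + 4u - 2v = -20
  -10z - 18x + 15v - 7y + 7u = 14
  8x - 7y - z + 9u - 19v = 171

Row-reduce the augmented matrix:
R1 ← R1 / (13).
R2 ← R2 + 3·R1.
R3 ← R3 − 15·R1.
R4 ← R4 + 18·R1.
R5 ← R5 − 8·R1.
R2 ← R2 / (-50/13).
R1 ← R1 − 5/13·R2.
R3 ← R3 − 94/13·R2.
R4 ← R4 + 1/13·R2.
R5 ← R5 + 131/13·R2.
R3 ← R3 / (-84/25).
R1 ← R1 + 6/5·R3.
R2 ← R2 − 18/25·R3.
R4 ← R4 + 664/25·R3.
R5 ← R5 − 341/25·R3.
R4 ← R4 / (-949/3).
R1 ← R1 + 14·R4.
R2 ← R2 − 6·R4.
R3 ← R3 + 34/3·R4.
R5 ← R5 − 455/3·R4.
R5 ← R5 / (-9043/292).
R1 ← R1 − 345/1898·R5.
R2 ← R2 + 2317/1898·R5.
R3 ← R3 + 3373/3796·R5.
R4 ← R4 − 114/949·R5.
Reading off the reduced rows gives x = -1, y = -5, z = -3, u = 3, v = -6.

x = -1, y = -5, z = -3, u = 3, v = -6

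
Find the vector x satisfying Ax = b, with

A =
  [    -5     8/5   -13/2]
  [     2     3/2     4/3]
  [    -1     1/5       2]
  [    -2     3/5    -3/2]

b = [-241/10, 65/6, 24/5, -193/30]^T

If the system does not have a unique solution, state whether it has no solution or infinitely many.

Row-reduce the augmented matrix:
R1 ← R1 / (-5).
R2 ← R2 − 2·R1.
R3 ← R3 + 1·R1.
R4 ← R4 + 2·R1.
R2 ← R2 / (107/50).
R1 ← R1 + 8/25·R2.
R3 ← R3 + 3/25·R2.
R4 ← R4 + 1/25·R2.
R3 ← R3 / (691/214).
R1 ← R1 − 713/642·R3.
R2 ← R2 + 190/321·R3.
R4 ← R4 − 691/642·R3.
R4 reduces to 0 = 0, so the extra equation is consistent.
Reading off the reduced rows gives x_1 = 5/3, x_2 = 7/3, x_3 = 3.

x_1 = 5/3, x_2 = 7/3, x_3 = 3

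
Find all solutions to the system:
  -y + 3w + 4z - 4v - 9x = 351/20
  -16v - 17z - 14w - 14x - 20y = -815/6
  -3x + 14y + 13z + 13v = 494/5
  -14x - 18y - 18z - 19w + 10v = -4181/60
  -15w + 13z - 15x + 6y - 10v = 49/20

x = -4/3, y = 6/5, z = 3, w = 9/4, v = 3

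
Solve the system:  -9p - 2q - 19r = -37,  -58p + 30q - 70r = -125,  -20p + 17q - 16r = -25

no solution

Row-reduce:
R1 ← R1 / (-9).
R2 ← R2 + 58·R1.
R3 ← R3 + 20·R1.
R2 ← R2 / (386/9).
R1 ← R1 − 2/9·R2.
R3 ← R3 − 193/9·R2.
Row 3 reduces to 0 = 1/2, a contradiction. The system is inconsistent.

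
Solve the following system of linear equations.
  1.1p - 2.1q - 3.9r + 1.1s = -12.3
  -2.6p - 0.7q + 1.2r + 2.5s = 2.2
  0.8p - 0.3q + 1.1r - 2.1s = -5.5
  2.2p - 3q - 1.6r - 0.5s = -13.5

Row-reduce the augmented matrix:
R1 ← R1 / (11/10).
R2 ← R2 + 13/5·R1.
R3 ← R3 − 4/5·R1.
R4 ← R4 − 11/5·R1.
R2 ← R2 / (-623/110).
R1 ← R1 + 21/11·R2.
R3 ← R3 − 27/22·R2.
R4 ← R4 − 6/5·R2.
R3 ← R3 / (1957/890).
R1 ← R1 + 75/89·R3.
R2 ← R2 − 126/89·R3.
R4 ← R4 − 2003/445·R3.
R4 ← R4 / (281471/136990).
R1 ← R1 + 19274/13699·R4.
R2 ← R2 − 3495/13699·R4.
R3 ← R3 + 11182/13699·R4.
Reading off the reduced rows gives p = 4, q = 5, r = 3, s = 5.

p = 4, q = 5, r = 3, s = 5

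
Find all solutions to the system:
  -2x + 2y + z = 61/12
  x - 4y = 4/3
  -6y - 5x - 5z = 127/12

x = -8/3, y = -1, z = 7/4

Row-reduce the augmented matrix:
R1 ← R1 / (-2).
R2 ← R2 − 1·R1.
R3 ← R3 + 5·R1.
R2 ← R2 / (-3).
R1 ← R1 + 1·R2.
R3 ← R3 + 11·R2.
R3 ← R3 / (-28/3).
R1 ← R1 + 2/3·R3.
R2 ← R2 + 1/6·R3.
Reading off the reduced rows gives x = -8/3, y = -1, z = 7/4.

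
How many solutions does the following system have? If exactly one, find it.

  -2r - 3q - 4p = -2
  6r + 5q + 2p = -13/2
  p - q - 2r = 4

no solution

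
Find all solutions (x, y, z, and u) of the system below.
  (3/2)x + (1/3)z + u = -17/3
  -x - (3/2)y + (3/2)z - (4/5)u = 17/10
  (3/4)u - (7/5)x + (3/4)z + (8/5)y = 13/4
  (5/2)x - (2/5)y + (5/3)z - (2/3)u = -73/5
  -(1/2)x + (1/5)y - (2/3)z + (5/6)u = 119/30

Row-reduce:
R1 ← R1 / (3/2).
R2 ← R2 + 1·R1.
R3 ← R3 + 7/5·R1.
R4 ← R4 − 5/2·R1.
R5 ← R5 + 1/2·R1.
R2 ← R2 / (-3/2).
R3 ← R3 − 8/5·R2.
R4 ← R4 + 2/5·R2.
R5 ← R5 − 1/5·R2.
R3 ← R3 / (313/108).
R1 ← R1 − 2/9·R3.
R2 ← R2 + 31/27·R3.
R4 ← R4 − 88/135·R3.
R5 ← R5 + 44/135·R3.
R4 ← R4 / (-310387/117375).
R1 ← R1 − 4292/7825·R4.
R2 ← R2 − 5473/7825·R4.
R3 ← R3 − 4161/7825·R4.
R5 ← R5 − 310387/234750·R4.
Row 5 reduces to 0 = -1/2, a contradiction. The system is inconsistent.

no solution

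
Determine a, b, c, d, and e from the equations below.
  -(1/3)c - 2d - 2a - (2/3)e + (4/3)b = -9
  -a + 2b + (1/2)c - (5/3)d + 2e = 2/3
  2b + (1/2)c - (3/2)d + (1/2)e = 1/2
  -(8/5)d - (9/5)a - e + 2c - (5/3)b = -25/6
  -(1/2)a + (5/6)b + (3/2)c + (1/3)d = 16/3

a = 5/3, b = 1, c = 3, d = 5/2, e = 3/2

Row-reduce the augmented matrix:
R1 ← R1 / (-2).
R2 ← R2 + 1·R1.
R4 ← R4 + 9/5·R1.
R5 ← R5 + 1/2·R1.
R2 ← R2 / (4/3).
R1 ← R1 + 2/3·R2.
R3 ← R3 − 2·R2.
R4 ← R4 + 43/15·R2.
R5 ← R5 − 1/2·R2.
R3 ← R3 / (-1/2).
R1 ← R1 − 1/2·R3.
R2 ← R2 − 1/2·R3.
R4 ← R4 − 56/15·R3.
R5 ← R5 − 4/3·R3.
R4 ← R4 / (-149/30).
R1 ← R1 − 1/6·R4.
R2 ← R2 + 1·R4.
R3 ← R3 − 1·R4.
R5 ← R5 + 1/4·R4.
R5 ← R5 / (-6985/894).
R1 ← R1 + 3749/1788·R5.
R2 ← R2 − 1389/596·R5.
R3 ← R3 − 721/298·R5.
R4 ← R4 − 1067/298·R5.
Reading off the reduced rows gives a = 5/3, b = 1, c = 3, d = 5/2, e = 3/2.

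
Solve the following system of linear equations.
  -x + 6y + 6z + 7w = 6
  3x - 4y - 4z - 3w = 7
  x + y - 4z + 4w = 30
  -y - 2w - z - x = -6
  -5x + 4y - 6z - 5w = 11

no solution

Row-reduce:
R1 ← R1 / (-1).
R2 ← R2 − 3·R1.
R3 ← R3 − 1·R1.
R4 ← R4 + 1·R1.
R5 ← R5 + 5·R1.
R2 ← R2 / (14).
R1 ← R1 + 6·R2.
R3 ← R3 − 7·R2.
R4 ← R4 + 7·R2.
R5 ← R5 + 26·R2.
R3 ← R3 / (-5).
R2 ← R2 − 1·R3.
R5 ← R5 + 10·R3.
Swap R4 and R5.
R4 ← R4 / (-74/7).
R1 ← R1 − 5/7·R4.
R2 ← R2 − 59/35·R4.
R3 ← R3 + 2/5·R4.
Row 5 reduces to 0 = 1/2, a contradiction. The system is inconsistent.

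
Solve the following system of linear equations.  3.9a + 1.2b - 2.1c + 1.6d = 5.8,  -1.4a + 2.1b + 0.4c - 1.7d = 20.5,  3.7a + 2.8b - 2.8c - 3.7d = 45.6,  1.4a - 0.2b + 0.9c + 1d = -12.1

a = -1, b = 6, c = -5, d = -5

Row-reduce the augmented matrix:
R1 ← R1 / (39/10).
R2 ← R2 + 7/5·R1.
R3 ← R3 − 37/10·R1.
R4 ← R4 − 7/5·R1.
R2 ← R2 / (329/130).
R1 ← R1 − 4/13·R2.
R3 ← R3 − 108/65·R2.
R4 ← R4 + 41/65·R2.
R3 ← R3 / (-1893/3290).
R1 ← R1 + 163/329·R3.
R2 ← R2 + 46/329·R3.
R4 ← R4 − 5151/3290·R3.
R4 ← R4 / (-227963/18930).
R1 ← R1 − 25009/5679·R4.
R2 ← R2 − 3655/5679·R4.
R3 ← R3 − 44207/5679·R4.
Reading off the reduced rows gives a = -1, b = 6, c = -5, d = -5.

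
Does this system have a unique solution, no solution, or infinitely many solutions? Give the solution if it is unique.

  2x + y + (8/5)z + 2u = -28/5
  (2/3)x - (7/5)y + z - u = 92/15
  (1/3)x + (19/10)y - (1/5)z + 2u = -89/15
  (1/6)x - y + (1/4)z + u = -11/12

no solution

Row-reduce:
R1 ← R1 / (2).
R2 ← R2 − 2/3·R1.
R3 ← R3 − 1/3·R1.
R4 ← R4 − 1/6·R1.
R2 ← R2 / (-26/15).
R1 ← R1 − 1/2·R2.
R3 ← R3 − 26/15·R2.
R4 ← R4 + 13/12·R2.
Swap R3 and R4.
R3 ← R3 / (-7/40).
R1 ← R1 − 243/260·R3.
R2 ← R2 + 7/26·R3.
Row 4 reduces to 0 = 3, a contradiction. The system is inconsistent.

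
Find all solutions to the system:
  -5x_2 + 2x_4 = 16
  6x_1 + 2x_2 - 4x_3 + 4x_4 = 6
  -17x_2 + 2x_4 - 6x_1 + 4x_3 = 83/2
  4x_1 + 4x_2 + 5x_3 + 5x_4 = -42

Row-reduce:
Swap R1 and R2.
R1 ← R1 / (6).
R3 ← R3 + 6·R1.
R4 ← R4 − 4·R1.
R2 ← R2 / (-5).
R1 ← R1 − 1/3·R2.
R3 ← R3 + 15·R2.
R4 ← R4 − 8/3·R2.
Swap R3 and R4.
R3 ← R3 / (23/3).
R1 ← R1 + 2/3·R3.
Row 4 reduces to 0 = -1/2, a contradiction. The system is inconsistent.

no solution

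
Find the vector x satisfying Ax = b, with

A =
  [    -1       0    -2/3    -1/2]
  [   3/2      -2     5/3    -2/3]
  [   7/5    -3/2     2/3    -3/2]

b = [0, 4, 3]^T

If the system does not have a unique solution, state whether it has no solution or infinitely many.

infinitely many solutions

Row-reduce:
R1 ← R1 / (-1).
R2 ← R2 − 3/2·R1.
R3 ← R3 − 7/5·R1.
R2 ← R2 / (-2).
R3 ← R3 + 3/2·R2.
R3 ← R3 / (-23/30).
R1 ← R1 − 2/3·R3.
R2 ← R2 + 1/3·R3.
Rank is 3 with 4 unknowns, leaving x_4 free.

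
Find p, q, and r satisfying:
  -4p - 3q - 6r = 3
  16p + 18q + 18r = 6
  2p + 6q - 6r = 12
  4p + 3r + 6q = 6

Row-reduce the augmented matrix:
R1 ← R1 / (-4).
R2 ← R2 − 16·R1.
R3 ← R3 − 2·R1.
R4 ← R4 − 4·R1.
R2 ← R2 / (6).
R1 ← R1 − 3/4·R2.
R3 ← R3 − 9/2·R2.
R4 ← R4 − 3·R2.
R3 ← R3 / (-9/2).
R1 ← R1 − 9/4·R3.
R2 ← R2 + 1·R3.
R4 reduces to 0 = 0, so the extra equation is consistent.
Reading off the reduced rows gives p = -3, q = 3, r = 0.

p = -3, q = 3, r = 0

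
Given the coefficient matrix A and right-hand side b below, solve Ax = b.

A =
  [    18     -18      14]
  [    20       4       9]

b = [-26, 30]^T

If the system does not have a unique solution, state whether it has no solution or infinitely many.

Row-reduce:
R1 ← R1 / (18).
R2 ← R2 − 20·R1.
R2 ← R2 / (24).
R1 ← R1 + 1·R2.
Rank is 2 with 3 unknowns, leaving x_3 free.

infinitely many solutions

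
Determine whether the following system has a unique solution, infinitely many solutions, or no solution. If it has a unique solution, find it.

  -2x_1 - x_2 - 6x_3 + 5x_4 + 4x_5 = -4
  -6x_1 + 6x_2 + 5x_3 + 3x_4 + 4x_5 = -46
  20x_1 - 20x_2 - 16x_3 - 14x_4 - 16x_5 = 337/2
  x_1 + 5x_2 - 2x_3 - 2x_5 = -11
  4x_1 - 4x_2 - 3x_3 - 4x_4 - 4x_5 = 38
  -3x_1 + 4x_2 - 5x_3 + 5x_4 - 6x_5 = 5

no solution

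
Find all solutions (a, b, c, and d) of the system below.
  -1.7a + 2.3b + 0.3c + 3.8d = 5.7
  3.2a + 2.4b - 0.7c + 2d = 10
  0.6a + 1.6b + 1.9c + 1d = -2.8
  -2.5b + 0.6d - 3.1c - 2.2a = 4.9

a = 0, b = 3, c = -4, d = 0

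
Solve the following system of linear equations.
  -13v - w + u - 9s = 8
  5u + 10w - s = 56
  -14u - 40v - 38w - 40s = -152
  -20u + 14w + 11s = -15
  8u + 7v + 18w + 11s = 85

Row-reduce:
R2 ← R2 − 5·R1.
R3 ← R3 + 14·R1.
R4 ← R4 + 20·R1.
R5 ← R5 − 8·R1.
R2 ← R2 / (65).
R1 ← R1 + 13·R2.
R3 ← R3 + 222·R2.
R4 ← R4 + 260·R2.
R5 ← R5 − 111·R2.
R3 ← R3 / (-10/13).
R1 ← R1 − 2·R3.
R2 ← R2 − 3/13·R3.
R4 ← R4 − 54·R3.
R5 ← R5 − 5/13·R3.
R4 ← R4 / (-27419/25).
R1 ← R1 + 1027/25·R4.
R2 ← R2 + 101/25·R4.
R3 ← R3 − 511/25·R4.
Row 5 reduces to 0 = 1, a contradiction. The system is inconsistent.

no solution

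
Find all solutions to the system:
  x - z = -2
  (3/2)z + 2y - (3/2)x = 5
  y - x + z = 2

Row-reduce:
R2 ← R2 + 3/2·R1.
R3 ← R3 + 1·R1.
R2 ← R2 / (2).
R3 ← R3 − 1·R2.
Row 3 reduces to 0 = -1, a contradiction. The system is inconsistent.

no solution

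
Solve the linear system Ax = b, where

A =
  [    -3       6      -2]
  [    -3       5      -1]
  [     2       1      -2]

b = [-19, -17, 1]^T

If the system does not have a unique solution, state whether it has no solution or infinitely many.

x_1 = 1, x_2 = -3, x_3 = -1

Row-reduce the augmented matrix:
R1 ← R1 / (-3).
R2 ← R2 + 3·R1.
R3 ← R3 − 2·R1.
R2 ← R2 / (-1).
R1 ← R1 + 2·R2.
R3 ← R3 − 5·R2.
R3 ← R3 / (5/3).
R1 ← R1 + 4/3·R3.
R2 ← R2 + 1·R3.
Reading off the reduced rows gives x_1 = 1, x_2 = -3, x_3 = -1.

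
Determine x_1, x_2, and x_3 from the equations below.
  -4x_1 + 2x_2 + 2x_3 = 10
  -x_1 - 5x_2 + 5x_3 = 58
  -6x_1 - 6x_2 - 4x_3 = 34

x_1 = -3, x_2 = -6, x_3 = 5

Row-reduce the augmented matrix:
R1 ← R1 / (-4).
R2 ← R2 + 1·R1.
R3 ← R3 + 6·R1.
R2 ← R2 / (-11/2).
R1 ← R1 + 1/2·R2.
R3 ← R3 + 9·R2.
R3 ← R3 / (-158/11).
R1 ← R1 + 10/11·R3.
R2 ← R2 + 9/11·R3.
Reading off the reduced rows gives x_1 = -3, x_2 = -6, x_3 = 5.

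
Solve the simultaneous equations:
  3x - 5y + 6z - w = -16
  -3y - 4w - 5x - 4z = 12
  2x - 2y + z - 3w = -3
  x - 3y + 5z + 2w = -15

no solution

Row-reduce:
R1 ← R1 / (3).
R2 ← R2 + 5·R1.
R3 ← R3 − 2·R1.
R4 ← R4 − 1·R1.
R2 ← R2 / (-34/3).
R1 ← R1 + 5/3·R2.
R3 ← R3 − 4/3·R2.
R4 ← R4 + 4/3·R2.
R3 ← R3 / (-39/17).
R1 ← R1 − 19/17·R3.
R2 ← R2 + 9/17·R3.
R4 ← R4 − 39/17·R3.
Row 4 reduces to 0 = -2, a contradiction. The system is inconsistent.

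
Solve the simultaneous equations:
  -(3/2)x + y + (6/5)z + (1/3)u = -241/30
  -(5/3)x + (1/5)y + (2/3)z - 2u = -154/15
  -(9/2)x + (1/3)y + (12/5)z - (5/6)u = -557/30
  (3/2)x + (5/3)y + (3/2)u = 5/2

Row-reduce:
R1 ← R1 / (-3/2).
R2 ← R2 + 5/3·R1.
R3 ← R3 + 9/2·R1.
R4 ← R4 − 3/2·R1.
R2 ← R2 / (-41/45).
R1 ← R1 + 2/3·R2.
R3 ← R3 + 8/3·R2.
R4 ← R4 − 8/3·R2.
R3 ← R3 / (154/205).
R1 ← R1 + 64/205·R3.
R2 ← R2 − 30/41·R3.
R4 ← R4 + 154/205·R3.
Rank is 3 with 4 unknowns, leaving u free.

infinitely many solutions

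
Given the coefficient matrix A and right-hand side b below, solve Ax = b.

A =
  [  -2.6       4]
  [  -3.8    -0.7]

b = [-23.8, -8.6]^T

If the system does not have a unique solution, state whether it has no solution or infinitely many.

x_1 = 3, x_2 = -4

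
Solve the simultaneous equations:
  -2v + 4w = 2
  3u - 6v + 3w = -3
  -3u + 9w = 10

no solution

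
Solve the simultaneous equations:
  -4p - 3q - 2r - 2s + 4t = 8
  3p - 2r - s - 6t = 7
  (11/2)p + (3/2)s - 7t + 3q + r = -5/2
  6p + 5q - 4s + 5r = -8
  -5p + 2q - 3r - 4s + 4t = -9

Row-reduce:
R1 ← R1 / (-4).
R2 ← R2 − 3·R1.
R3 ← R3 − 11/2·R1.
R4 ← R4 − 6·R1.
R5 ← R5 + 5·R1.
R2 ← R2 / (-9/4).
R1 ← R1 − 3/4·R2.
R3 ← R3 + 9/8·R2.
R4 ← R4 − 1/2·R2.
R5 ← R5 − 23/4·R2.
Swap R3 and R4.
R3 ← R3 / (11/9).
R1 ← R1 + 2/3·R3.
R2 ← R2 − 14/9·R3.
R5 ← R5 + 85/9·R3.
Swap R4 and R5.
R4 ← R4 / (-729/11).
R1 ← R1 + 49/11·R4.
R2 ← R2 − 118/11·R4.
R3 ← R3 + 68/11·R4.
Row 5 reduces to 0 = 2, a contradiction. The system is inconsistent.

no solution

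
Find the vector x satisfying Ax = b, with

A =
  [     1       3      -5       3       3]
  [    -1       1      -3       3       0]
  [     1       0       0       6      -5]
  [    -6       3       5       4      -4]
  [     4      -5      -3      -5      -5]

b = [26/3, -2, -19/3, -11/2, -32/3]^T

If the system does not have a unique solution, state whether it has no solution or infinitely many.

x_1 = 5/3, x_2 = 8/3, x_3 = 1/2, x_4 = -1/2, x_5 = 1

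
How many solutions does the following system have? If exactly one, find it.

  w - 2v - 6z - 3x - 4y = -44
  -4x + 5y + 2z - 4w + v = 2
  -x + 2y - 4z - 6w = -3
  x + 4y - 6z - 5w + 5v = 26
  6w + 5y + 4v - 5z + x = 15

x = 5, y = 2, z = 2, w = -1, v = 4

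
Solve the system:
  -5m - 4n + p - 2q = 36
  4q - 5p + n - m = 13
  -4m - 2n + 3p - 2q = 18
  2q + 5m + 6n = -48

Row-reduce the augmented matrix:
R1 ← R1 / (-5).
R2 ← R2 + 1·R1.
R3 ← R3 + 4·R1.
R4 ← R4 − 5·R1.
R2 ← R2 / (9/5).
R1 ← R1 − 4/5·R2.
R3 ← R3 − 6/5·R2.
R4 ← R4 − 2·R2.
R3 ← R3 / (17/3).
R1 ← R1 − 19/9·R3.
R2 ← R2 + 26/9·R3.
R4 ← R4 − 61/9·R3.
R4 ← R4 / (-46/51).
R1 ← R1 + 16/51·R4.
R2 ← R2 − 38/51·R4.
R3 ← R3 + 10/17·R4.
Reading off the reduced rows gives m = -4, n = -5, p = -2, q = 1.

m = -4, n = -5, p = -2, q = 1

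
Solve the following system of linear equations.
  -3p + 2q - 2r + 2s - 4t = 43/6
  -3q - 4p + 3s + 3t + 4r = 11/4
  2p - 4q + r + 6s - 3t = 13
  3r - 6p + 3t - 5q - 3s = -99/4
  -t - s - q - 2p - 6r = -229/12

Row-reduce the augmented matrix:
R1 ← R1 / (-3).
R2 ← R2 + 4·R1.
R3 ← R3 − 2·R1.
R4 ← R4 + 6·R1.
R5 ← R5 + 2·R1.
R2 ← R2 / (-17/3).
R1 ← R1 + 2/3·R2.
R3 ← R3 + 8/3·R2.
R4 ← R4 + 9·R2.
R5 ← R5 + 7/3·R2.
R3 ← R3 / (-59/17).
R1 ← R1 + 2/17·R3.
R2 ← R2 + 20/17·R3.
R4 ← R4 + 61/17·R3.
R5 ← R5 + 126/17·R3.
R4 ← R4 / (-882/59).
R1 ← R1 + 56/59·R4.
R2 ← R2 + 147/59·R4.
R3 ← R3 + 122/59·R4.
R5 ← R5 + 1050/59·R4.
R5 ← R5 / (67/7).
R1 ← R1 − 4/21·R5.
R2 ← R2 − 1/2·R5.
R3 ← R3 − 250/147·R5.
R4 ← R4 + 151/294·R5.
Reading off the reduced rows gives p = 1, q = 11/4, r = 2, s = 3, t = -2/3.

p = 1, q = 11/4, r = 2, s = 3, t = -2/3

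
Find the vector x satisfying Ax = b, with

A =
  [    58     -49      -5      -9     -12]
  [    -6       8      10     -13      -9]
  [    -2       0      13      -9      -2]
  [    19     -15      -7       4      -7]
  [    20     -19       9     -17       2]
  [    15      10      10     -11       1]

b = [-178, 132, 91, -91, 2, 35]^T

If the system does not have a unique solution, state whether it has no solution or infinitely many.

Row-reduce:
R1 ← R1 / (58).
R2 ← R2 + 6·R1.
R3 ← R3 + 2·R1.
R4 ← R4 − 19·R1.
R5 ← R5 − 20·R1.
R6 ← R6 − 15·R1.
R2 ← R2 / (85/29).
R1 ← R1 + 49/58·R2.
R3 ← R3 + 49/29·R2.
R4 ← R4 − 61/58·R2.
R5 ← R5 + 61/29·R2.
R6 ← R6 − 1315/58·R2.
R3 ← R3 / (311/17).
R1 ← R1 − 45/17·R3.
R2 ← R2 − 55/17·R3.
R4 ← R4 + 149/17·R3.
R5 ← R5 − 298/17·R3.
R6 ← R6 + 1055/17·R3.
R4 ← R4 / (11317/3110).
R1 ← R1 + 5167/3110·R4.
R2 ← R2 + 2622/1555·R4.
R3 ← R3 + 1474/1555·R4.
R5 ← R5 + 11317/1555·R4.
R6 ← R6 − 25043/622·R4.
Swap R5 and R6.
R5 ← R5 / (1046768/11317).
R1 ← R1 + 39588/11317·R5.
R2 ← R2 + 40616/11317·R5.
R3 ← R3 + 15107/11317·R5.
R4 ← R4 + 10509/11317·R5.
Row 6 reduces to 0 = -2, a contradiction. The system is inconsistent.

no solution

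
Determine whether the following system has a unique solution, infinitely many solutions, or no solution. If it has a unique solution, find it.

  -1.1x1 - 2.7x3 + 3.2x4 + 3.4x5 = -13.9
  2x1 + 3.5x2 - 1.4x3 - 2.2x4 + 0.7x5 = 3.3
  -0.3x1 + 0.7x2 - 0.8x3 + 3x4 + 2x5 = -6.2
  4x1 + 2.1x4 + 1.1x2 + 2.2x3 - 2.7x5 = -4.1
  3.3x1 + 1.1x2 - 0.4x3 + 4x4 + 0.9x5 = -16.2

x1 = -3, x2 = 3, x3 = 4, x4 = -2, x5 = 0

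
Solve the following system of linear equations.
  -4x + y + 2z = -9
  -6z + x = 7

infinitely many solutions

Row-reduce:
R1 ← R1 / (-4).
R2 ← R2 − 1·R1.
R2 ← R2 / (1/4).
R1 ← R1 + 1/4·R2.
Rank is 2 with 3 unknowns, leaving z free.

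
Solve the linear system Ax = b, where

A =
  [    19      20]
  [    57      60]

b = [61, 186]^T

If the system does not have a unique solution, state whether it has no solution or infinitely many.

no solution

Row-reduce:
R1 ← R1 / (19).
R2 ← R2 − 57·R1.
Row 2 reduces to 0 = 3, a contradiction. The system is inconsistent.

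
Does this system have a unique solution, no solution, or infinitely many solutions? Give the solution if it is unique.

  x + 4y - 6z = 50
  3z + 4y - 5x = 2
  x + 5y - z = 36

Row-reduce the augmented matrix:
R2 ← R2 + 5·R1.
R3 ← R3 − 1·R1.
R2 ← R2 / (24).
R1 ← R1 − 4·R2.
R3 ← R3 − 1·R2.
R3 ← R3 / (49/8).
R1 ← R1 + 3/2·R3.
R2 ← R2 + 9/8·R3.
Reading off the reduced rows gives x = 2, y = 6, z = -4.

x = 2, y = 6, z = -4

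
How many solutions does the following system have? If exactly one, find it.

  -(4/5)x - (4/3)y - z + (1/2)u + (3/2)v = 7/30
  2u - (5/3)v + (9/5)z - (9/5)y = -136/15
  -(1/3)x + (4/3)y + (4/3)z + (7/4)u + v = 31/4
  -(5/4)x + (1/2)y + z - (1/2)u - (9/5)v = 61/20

Row-reduce:
R1 ← R1 / (-4/5).
R3 ← R3 + 1/3·R1.
R4 ← R4 + 5/4·R1.
R2 ← R2 / (-9/5).
R1 ← R1 − 5/3·R2.
R3 ← R3 − 17/9·R2.
R4 ← R4 − 31/12·R2.
R3 ← R3 / (131/36).
R1 ← R1 − 35/12·R3.
R2 ← R2 + 1·R3.
R4 ← R4 − 247/48·R3.
R4 ← R4 / (-67135/18864).
R1 ← R1 + 7975/4716·R4.
R2 ← R2 + 29/262·R4.
R3 ← R3 − 2359/2358·R4.
Rank is 4 with 5 unknowns, leaving v free.

infinitely many solutions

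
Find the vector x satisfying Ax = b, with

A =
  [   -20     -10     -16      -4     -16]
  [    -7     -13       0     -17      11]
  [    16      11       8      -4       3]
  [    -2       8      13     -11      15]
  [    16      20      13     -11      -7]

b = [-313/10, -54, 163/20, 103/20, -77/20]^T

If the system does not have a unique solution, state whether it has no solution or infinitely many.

x_1 = -1/2, x_2 = 11/4, x_3 = -6/5, x_4 = 9/4, x_5 = 3/2

Row-reduce the augmented matrix:
R1 ← R1 / (-20).
R2 ← R2 + 7·R1.
R3 ← R3 − 16·R1.
R4 ← R4 + 2·R1.
R5 ← R5 − 16·R1.
R2 ← R2 / (-19/2).
R1 ← R1 − 1/2·R2.
R3 ← R3 − 3·R2.
R4 ← R4 − 9·R2.
R5 ← R5 − 12·R2.
R3 ← R3 / (-288/95).
R1 ← R1 − 104/95·R3.
R2 ← R2 + 56/95·R3.
R4 ← R4 − 1891/95·R3.
R5 ← R5 − 691/95·R3.
R4 ← R4 / (-105).
R1 ← R1 + 5·R4.
R2 ← R2 − 4·R4.
R3 ← R3 − 4·R4.
R5 ← R5 + 63·R4.
R5 ← R5 / (-8069/720).
R1 ← R1 + 523/6048·R5.
R2 ← R2 + 5819/7560·R5.
R3 ← R3 − 48229/30240·R5.
R4 ← R4 + 691/30240·R5.
Reading off the reduced rows gives x_1 = -1/2, x_2 = 11/4, x_3 = -6/5, x_4 = 9/4, x_5 = 3/2.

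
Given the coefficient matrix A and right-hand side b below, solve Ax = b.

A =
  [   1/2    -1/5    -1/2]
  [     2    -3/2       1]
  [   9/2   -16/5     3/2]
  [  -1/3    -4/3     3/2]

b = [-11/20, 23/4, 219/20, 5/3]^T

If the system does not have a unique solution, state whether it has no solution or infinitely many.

x_1 = 5/2, x_2 = 3/2, x_3 = 3

Row-reduce the augmented matrix:
R1 ← R1 / (1/2).
R2 ← R2 − 2·R1.
R3 ← R3 − 9/2·R1.
R4 ← R4 + 1/3·R1.
R2 ← R2 / (-7/10).
R1 ← R1 + 2/5·R2.
R3 ← R3 + 7/5·R2.
R4 ← R4 + 22/15·R2.
Swap R3 and R4.
R3 ← R3 / (-215/42).
R1 ← R1 + 19/7·R3.
R2 ← R2 + 30/7·R3.
R4 reduces to 0 = 0, so the extra equation is consistent.
Reading off the reduced rows gives x_1 = 5/2, x_2 = 3/2, x_3 = 3.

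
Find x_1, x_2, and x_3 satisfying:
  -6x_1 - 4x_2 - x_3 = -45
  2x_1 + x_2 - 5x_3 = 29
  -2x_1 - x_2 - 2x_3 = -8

x_1 = 4, x_2 = 6, x_3 = -3

Row-reduce the augmented matrix:
R1 ← R1 / (-6).
R2 ← R2 − 2·R1.
R3 ← R3 + 2·R1.
R2 ← R2 / (-1/3).
R1 ← R1 − 2/3·R2.
R3 ← R3 − 1/3·R2.
R3 ← R3 / (-7).
R1 ← R1 + 21/2·R3.
R2 ← R2 − 16·R3.
Reading off the reduced rows gives x_1 = 4, x_2 = 6, x_3 = -3.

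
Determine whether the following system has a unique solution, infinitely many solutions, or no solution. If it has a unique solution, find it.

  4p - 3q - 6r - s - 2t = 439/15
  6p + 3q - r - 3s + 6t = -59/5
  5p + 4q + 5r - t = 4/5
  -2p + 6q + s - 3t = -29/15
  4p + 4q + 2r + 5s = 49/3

p = 8/3, q = -4/3, r = -2, s = 3, t = -14/5

Row-reduce the augmented matrix:
R1 ← R1 / (4).
R2 ← R2 − 6·R1.
R3 ← R3 − 5·R1.
R4 ← R4 + 2·R1.
R5 ← R5 − 4·R1.
R2 ← R2 / (15/2).
R1 ← R1 + 3/4·R2.
R3 ← R3 − 31/4·R2.
R4 ← R4 − 9/2·R2.
R5 ← R5 − 7·R2.
R3 ← R3 / (127/30).
R1 ← R1 + 7/10·R3.
R2 ← R2 − 16/15·R3.
R4 ← R4 + 39/5·R3.
R5 ← R5 − 8/15·R3.
R4 ← R4 / (833/127).
R1 ← R1 − 8/127·R4.
R2 ← R2 + 115/127·R4.
R3 ← R3 − 84/127·R4.
R5 ← R5 − 895/127·R4.
R5 ← R5 / (16763/833).
R1 ← R1 + 551/833·R5.
R2 ← R2 + 97/833·R5.
R3 ← R3 − 66/119·R5.
R4 ← R4 + 3019/833·R5.
Reading off the reduced rows gives p = 8/3, q = -4/3, r = -2, s = 3, t = -14/5.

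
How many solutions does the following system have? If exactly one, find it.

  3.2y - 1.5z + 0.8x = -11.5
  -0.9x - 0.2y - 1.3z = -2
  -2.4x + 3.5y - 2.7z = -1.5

Row-reduce the augmented matrix:
R1 ← R1 / (4/5).
R2 ← R2 + 9/10·R1.
R3 ← R3 + 12/5·R1.
R2 ← R2 / (17/5).
R1 ← R1 − 4·R2.
R3 ← R3 − 131/10·R2.
R3 ← R3 / (2345/544).
R1 ← R1 − 223/136·R3.
R2 ← R2 + 239/272·R3.
Reading off the reduced rows gives x = -5, y = 0, z = 5.

x = -5, y = 0, z = 5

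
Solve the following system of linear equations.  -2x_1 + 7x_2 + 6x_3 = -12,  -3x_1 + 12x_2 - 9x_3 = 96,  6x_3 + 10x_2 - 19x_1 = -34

Row-reduce the augmented matrix:
R1 ← R1 / (-2).
R2 ← R2 + 3·R1.
R3 ← R3 + 19·R1.
R2 ← R2 / (3/2).
R1 ← R1 + 7/2·R2.
R3 ← R3 + 113/2·R2.
R3 ← R3 / (-729).
R1 ← R1 + 45·R3.
R2 ← R2 + 12·R3.
Reading off the reduced rows gives x_1 = 2, x_2 = 4, x_3 = -6.

x_1 = 2, x_2 = 4, x_3 = -6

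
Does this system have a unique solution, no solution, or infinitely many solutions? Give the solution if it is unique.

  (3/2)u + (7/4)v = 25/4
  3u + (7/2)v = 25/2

infinitely many solutions

Row-reduce:
R1 ← R1 / (3/2).
R2 ← R2 − 3·R1.
Rank is 1 with 2 unknowns, leaving v free.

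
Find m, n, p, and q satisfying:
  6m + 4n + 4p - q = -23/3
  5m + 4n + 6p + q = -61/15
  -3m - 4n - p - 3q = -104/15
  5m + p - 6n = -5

m = -2/5, n = 1/3, p = -1, q = 13/5

Row-reduce the augmented matrix:
R1 ← R1 / (6).
R2 ← R2 − 5·R1.
R3 ← R3 + 3·R1.
R4 ← R4 − 5·R1.
R2 ← R2 / (2/3).
R1 ← R1 − 2/3·R2.
R3 ← R3 + 2·R2.
R4 ← R4 + 28/3·R2.
R3 ← R3 / (9).
R1 ← R1 + 2·R3.
R2 ← R2 − 4·R3.
R4 ← R4 − 35·R3.
R4 ← R4 / (337/18).
R1 ← R1 + 14/9·R4.
R2 ← R2 − 67/36·R4.
R3 ← R3 − 2/9·R4.
Reading off the reduced rows gives m = -2/5, n = 1/3, p = -1, q = 13/5.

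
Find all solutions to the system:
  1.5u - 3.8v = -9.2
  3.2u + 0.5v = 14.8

u = 4, v = 4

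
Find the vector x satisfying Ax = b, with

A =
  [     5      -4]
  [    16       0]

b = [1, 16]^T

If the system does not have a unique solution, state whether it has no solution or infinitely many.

x_1 = 1, x_2 = 1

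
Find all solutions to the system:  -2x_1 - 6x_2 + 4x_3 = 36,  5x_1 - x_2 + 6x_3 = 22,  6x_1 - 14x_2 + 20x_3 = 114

no solution

Row-reduce:
R1 ← R1 / (-2).
R2 ← R2 − 5·R1.
R3 ← R3 − 6·R1.
R2 ← R2 / (-16).
R1 ← R1 − 3·R2.
R3 ← R3 + 32·R2.
Row 3 reduces to 0 = -2, a contradiction. The system is inconsistent.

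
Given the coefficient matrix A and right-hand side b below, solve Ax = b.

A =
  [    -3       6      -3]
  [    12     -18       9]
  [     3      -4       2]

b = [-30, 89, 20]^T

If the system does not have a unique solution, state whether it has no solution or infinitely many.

no solution

Row-reduce:
R1 ← R1 / (-3).
R2 ← R2 − 12·R1.
R3 ← R3 − 3·R1.
R2 ← R2 / (6).
R1 ← R1 + 2·R2.
R3 ← R3 − 2·R2.
Row 3 reduces to 0 = 1/3, a contradiction. The system is inconsistent.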